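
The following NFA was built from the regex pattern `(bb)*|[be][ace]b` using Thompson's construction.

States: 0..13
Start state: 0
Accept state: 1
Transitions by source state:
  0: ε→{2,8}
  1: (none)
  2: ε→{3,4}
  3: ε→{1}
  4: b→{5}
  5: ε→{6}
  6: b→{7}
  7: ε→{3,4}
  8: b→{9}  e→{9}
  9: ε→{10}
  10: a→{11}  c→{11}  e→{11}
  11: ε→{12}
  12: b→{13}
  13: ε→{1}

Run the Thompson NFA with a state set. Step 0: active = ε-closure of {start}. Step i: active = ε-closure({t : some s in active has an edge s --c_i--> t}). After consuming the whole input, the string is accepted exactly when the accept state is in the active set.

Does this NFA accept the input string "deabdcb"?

initial (ε-close {0}): {0,1,2,3,4,8}
'd' @ 1: {}  — no active states
rest 'eabdcb' ignored (set empty)
end set {} — state 1 not in

Answer: REJECT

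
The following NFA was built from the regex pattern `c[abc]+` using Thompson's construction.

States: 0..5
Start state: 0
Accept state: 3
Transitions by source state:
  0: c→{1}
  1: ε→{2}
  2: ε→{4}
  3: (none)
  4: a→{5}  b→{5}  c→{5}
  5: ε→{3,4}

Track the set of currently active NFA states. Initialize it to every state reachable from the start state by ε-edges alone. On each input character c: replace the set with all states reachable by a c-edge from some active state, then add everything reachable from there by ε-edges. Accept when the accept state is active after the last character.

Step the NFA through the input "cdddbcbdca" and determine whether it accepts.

Answer: REJECT

Trace:
initial (ε-close {0}): {0}
'c' @ 1: {1,2,4}
'd' @ 2: {}  — dead — no transitions
rest 'ddbcbdca' ignored (set empty)
after full input: {}  (accept=3 not in)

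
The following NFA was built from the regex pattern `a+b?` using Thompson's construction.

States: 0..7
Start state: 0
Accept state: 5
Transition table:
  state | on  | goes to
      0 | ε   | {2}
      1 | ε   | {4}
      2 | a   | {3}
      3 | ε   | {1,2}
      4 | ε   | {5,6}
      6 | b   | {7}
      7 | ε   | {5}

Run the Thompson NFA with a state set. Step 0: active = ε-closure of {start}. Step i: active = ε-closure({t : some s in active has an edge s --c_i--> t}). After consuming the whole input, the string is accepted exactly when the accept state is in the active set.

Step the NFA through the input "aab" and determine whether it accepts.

Answer: ACCEPT

Steps:
start: ε-closure({0}) = {0,2}
'a' @ 1: {1,2,3,4,5,6}  ✓accept
'a' @ 2: {1,2,3,4,5,6}  ✓accept
'b' @ 3: {5,7}  ✓accept
final: {5,7}; accept 5 in set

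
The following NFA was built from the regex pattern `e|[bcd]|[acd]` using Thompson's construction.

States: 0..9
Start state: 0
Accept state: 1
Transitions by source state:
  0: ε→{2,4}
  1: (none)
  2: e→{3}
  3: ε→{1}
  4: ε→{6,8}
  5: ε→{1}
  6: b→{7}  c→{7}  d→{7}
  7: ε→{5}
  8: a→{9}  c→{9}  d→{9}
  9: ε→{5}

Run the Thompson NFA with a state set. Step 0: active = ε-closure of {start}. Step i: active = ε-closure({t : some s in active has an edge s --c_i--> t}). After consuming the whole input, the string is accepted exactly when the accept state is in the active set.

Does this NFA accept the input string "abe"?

S₀ = ε-closure({0}) = {0,2,4,6,8}
'a' @ 1: {1,5,9}  (accept∈set)
'b' @ 2: {}  — no active states
rest 'e' ignored (set empty)
end set {} — state 1 not in

Answer: REJECT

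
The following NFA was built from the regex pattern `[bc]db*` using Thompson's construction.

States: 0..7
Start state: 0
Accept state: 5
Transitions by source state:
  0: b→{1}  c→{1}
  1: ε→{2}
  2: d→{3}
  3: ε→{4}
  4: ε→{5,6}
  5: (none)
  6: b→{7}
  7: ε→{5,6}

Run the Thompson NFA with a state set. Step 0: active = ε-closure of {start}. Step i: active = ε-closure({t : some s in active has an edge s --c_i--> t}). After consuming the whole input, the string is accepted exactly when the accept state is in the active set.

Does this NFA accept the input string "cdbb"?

initial (ε-close {0}): {0}
'c' @ 1: {1,2}
'd' @ 2: {3,4,5,6}  (accept∈set)
'b' @ 3: {5,6,7}  (accept∈set)
'b' @ 4: {5,6,7}  (accept∈set)
after full input: {5,6,7}  (accept=5 in)

Answer: ACCEPT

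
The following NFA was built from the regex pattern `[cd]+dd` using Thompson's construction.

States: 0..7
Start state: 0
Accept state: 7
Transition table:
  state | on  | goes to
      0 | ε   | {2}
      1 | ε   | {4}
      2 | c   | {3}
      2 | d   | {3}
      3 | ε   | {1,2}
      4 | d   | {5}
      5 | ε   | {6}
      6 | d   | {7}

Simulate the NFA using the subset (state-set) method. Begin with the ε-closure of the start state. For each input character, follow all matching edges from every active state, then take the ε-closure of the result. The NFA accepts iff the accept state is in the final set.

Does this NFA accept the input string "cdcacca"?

Answer: REJECT

Derivation:
start: ε-closure({0}) = {0,2}
'c' @ 1: {1,2,3,4}
'd' @ 2: {1,2,3,4,5,6}
'c' @ 3: {1,2,3,4}
'a' @ 4: {}  — dead — no transitions
rest 'cca' ignored (set empty)
after full input: {}  (accept=7 not in)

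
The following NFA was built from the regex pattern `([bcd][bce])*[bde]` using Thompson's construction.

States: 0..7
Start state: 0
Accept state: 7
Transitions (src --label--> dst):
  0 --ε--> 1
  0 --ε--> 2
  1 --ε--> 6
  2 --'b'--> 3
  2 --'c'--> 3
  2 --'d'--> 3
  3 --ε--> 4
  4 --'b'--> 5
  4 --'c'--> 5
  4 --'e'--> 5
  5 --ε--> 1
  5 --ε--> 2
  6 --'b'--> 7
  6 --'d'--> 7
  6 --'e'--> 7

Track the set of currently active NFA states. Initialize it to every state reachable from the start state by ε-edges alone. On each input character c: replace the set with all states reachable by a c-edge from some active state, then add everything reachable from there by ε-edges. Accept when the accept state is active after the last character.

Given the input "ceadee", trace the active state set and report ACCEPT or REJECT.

Answer: REJECT

Derivation:
start: ε-closure({0}) = {0,1,2,6}
'c' @ 1: {3,4}
'e' @ 2: {1,2,5,6}
'a' @ 3: {}  — dead — no transitions
rest 'dee' ignored (set empty)
after full input: {}  (accept=7 not in)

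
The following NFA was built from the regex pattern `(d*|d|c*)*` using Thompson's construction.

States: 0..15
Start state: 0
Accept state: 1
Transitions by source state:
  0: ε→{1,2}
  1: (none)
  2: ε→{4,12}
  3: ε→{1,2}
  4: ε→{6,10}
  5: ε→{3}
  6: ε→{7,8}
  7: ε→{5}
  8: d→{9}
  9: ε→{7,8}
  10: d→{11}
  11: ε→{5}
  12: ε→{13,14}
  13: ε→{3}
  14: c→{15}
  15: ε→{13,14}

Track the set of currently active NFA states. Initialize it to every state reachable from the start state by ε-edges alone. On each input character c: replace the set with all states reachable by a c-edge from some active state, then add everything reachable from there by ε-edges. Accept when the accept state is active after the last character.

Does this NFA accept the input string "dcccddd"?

Answer: ACCEPT

Trace:
initial (ε-close {0}): {0,1,2,3,4,5,6,7,8,10,12,13,14}
'd' @ 1: {1,2,3,4,5,6,7,8,9,10,11,12,13,14}  (accept∈set)
'c' @ 2: {1,2,3,4,5,6,7,8,10,12,13,14,15}  (accept∈set)
'c' @ 3: {1,2,3,4,5,6,7,8,10,12,13,14,15}  (accept∈set)
'c' @ 4: {1,2,3,4,5,6,7,8,10,12,13,14,15}  (accept∈set)
'd' @ 5: {1,2,3,4,5,6,7,8,9,10,11,12,13,14}  (accept∈set)
'd' @ 6: {1,2,3,4,5,6,7,8,9,10,11,12,13,14}  (accept∈set)
'd' @ 7: {1,2,3,4,5,6,7,8,9,10,11,12,13,14}  (accept∈set)
final: {1,2,3,4,5,6,7,8,9,10,11,12,13,14}; accept 1 in set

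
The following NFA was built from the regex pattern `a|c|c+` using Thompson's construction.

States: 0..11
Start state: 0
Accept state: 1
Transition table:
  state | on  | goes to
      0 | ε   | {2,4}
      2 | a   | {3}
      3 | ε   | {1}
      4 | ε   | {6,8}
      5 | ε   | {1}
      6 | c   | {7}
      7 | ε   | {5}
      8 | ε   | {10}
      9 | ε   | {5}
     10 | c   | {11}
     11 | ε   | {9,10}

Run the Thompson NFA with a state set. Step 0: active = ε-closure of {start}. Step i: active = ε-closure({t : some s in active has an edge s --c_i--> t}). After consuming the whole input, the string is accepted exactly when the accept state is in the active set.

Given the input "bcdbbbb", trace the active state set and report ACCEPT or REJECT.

Answer: REJECT

Trace:
initial (ε-close {0}): {0,2,4,6,8,10}
'b' @ 1: {}  — dead — no transitions
rest 'cdbbbb' ignored (set empty)
end set {} — state 1 not in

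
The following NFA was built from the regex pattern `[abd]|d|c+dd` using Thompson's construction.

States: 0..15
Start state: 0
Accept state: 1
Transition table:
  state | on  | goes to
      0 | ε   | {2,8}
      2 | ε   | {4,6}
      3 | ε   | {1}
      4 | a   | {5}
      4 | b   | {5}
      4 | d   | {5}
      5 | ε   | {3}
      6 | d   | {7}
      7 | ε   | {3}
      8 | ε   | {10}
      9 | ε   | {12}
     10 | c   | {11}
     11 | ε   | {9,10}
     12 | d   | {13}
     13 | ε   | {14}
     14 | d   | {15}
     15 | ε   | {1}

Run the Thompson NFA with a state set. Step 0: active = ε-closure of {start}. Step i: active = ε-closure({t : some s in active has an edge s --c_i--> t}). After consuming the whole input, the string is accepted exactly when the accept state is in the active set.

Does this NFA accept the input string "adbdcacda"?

Answer: REJECT

Trace:
start: ε-closure({0}) = {0,2,4,6,8,10}
'a' @ 1: {1,3,5}  [accepting]
'd' @ 2: {}  — dead — no transitions
rest 'bdcacda' ignored (set empty)
after full input: {}  (accept=1 not in)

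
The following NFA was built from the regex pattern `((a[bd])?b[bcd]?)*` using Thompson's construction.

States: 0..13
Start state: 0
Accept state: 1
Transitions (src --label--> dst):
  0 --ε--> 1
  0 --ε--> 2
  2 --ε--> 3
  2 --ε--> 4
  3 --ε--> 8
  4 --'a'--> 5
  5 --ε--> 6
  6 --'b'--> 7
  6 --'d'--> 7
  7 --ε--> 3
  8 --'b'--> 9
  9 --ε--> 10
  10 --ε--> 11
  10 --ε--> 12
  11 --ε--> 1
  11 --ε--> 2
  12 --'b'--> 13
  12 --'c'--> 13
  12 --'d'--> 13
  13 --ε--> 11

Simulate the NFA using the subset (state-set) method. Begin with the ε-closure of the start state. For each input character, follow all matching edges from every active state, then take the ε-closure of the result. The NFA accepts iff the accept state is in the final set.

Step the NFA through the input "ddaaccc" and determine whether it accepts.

Answer: REJECT

Trace:
S₀ = ε-closure({0}) = {0,1,2,3,4,8}
'd' @ 1: {}  — no active states
rest 'daaccc' ignored (set empty)
final: {}; accept 1 not in set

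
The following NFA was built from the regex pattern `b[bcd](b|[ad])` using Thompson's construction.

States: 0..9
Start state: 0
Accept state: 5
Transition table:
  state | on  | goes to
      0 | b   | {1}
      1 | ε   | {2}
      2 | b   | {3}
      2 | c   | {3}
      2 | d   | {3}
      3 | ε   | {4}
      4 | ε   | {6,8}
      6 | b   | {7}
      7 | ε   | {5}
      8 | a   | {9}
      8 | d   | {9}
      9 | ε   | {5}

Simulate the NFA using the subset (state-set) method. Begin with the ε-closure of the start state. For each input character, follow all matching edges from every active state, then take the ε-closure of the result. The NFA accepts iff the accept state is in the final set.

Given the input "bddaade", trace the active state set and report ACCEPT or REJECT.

initial (ε-close {0}): {0}
'b' @ 1: {1,2}
'd' @ 2: {3,4,6,8}
'd' @ 3: {5,9}  (accept∈set)
'a' @ 4: {}  — no active states
rest 'ade' ignored (set empty)
after full input: {}  (accept=5 not in)

Answer: REJECT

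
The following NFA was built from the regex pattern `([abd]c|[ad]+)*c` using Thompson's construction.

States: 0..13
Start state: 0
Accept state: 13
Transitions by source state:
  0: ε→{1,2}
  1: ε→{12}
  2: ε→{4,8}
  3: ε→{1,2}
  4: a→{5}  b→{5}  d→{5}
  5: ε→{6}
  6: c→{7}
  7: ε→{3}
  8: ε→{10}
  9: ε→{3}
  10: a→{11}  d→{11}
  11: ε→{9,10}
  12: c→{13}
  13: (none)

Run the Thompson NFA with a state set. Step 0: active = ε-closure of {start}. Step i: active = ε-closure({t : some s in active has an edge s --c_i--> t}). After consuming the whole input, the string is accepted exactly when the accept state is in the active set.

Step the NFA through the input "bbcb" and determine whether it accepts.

Answer: REJECT

Derivation:
start: ε-closure({0}) = {0,1,2,4,8,10,12}
'b' @ 1: {5,6}
'b' @ 2: {}  — state set empty
rest 'cb' ignored (set empty)
after full input: {}  (accept=13 not in)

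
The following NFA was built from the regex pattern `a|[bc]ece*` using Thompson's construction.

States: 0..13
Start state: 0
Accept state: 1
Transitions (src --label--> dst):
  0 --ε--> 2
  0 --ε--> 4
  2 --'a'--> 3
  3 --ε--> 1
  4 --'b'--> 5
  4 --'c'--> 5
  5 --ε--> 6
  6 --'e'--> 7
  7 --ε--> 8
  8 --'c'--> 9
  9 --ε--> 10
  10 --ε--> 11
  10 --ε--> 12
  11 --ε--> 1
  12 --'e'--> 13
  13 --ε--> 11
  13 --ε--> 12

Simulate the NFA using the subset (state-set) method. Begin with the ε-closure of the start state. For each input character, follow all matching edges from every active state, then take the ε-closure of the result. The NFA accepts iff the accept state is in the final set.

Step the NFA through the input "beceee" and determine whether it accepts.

start: ε-closure({0}) = {0,2,4}
'b' @ 1: {5,6}
'e' @ 2: {7,8}
'c' @ 3: {1,9,10,11,12}  [accepting]
'e' @ 4: {1,11,12,13}  [accepting]
'e' @ 5: {1,11,12,13}  [accepting]
'e' @ 6: {1,11,12,13}  [accepting]
after full input: {1,11,12,13}  (accept=1 in)

Answer: ACCEPT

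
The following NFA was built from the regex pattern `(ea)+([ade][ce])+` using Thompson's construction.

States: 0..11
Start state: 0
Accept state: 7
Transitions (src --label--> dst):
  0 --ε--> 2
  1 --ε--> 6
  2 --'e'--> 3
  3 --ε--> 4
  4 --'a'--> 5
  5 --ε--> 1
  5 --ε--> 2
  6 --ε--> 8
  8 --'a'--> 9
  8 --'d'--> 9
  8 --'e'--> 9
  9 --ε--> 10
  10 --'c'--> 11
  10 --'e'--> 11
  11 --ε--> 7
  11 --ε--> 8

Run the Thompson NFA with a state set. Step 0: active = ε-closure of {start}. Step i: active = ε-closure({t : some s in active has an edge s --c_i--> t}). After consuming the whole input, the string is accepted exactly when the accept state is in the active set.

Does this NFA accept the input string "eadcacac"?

Answer: ACCEPT

Steps:
S₀ = ε-closure({0}) = {0,2}
'e' @ 1: {3,4}
'a' @ 2: {1,2,5,6,8}
'd' @ 3: {9,10}
'c' @ 4: {7,8,11}  [accepting]
'a' @ 5: {9,10}
'c' @ 6: {7,8,11}  [accepting]
'a' @ 7: {9,10}
'c' @ 8: {7,8,11}  [accepting]
final: {7,8,11}; accept 7 in set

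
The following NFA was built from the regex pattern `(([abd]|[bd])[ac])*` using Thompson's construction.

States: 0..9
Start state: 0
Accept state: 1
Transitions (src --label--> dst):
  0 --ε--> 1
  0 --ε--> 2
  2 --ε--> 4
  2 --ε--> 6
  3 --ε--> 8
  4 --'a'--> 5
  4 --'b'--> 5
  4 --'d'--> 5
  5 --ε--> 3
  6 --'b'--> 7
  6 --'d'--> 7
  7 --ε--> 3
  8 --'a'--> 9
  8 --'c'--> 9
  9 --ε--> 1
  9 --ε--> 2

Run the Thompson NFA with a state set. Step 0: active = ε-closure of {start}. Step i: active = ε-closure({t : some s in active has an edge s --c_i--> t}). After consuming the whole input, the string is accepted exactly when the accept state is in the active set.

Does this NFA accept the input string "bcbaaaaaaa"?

Answer: ACCEPT

Derivation:
S₀ = ε-closure({0}) = {0,1,2,4,6}
'b' @ 1: {3,5,7,8}
'c' @ 2: {1,2,4,6,9}  (accept∈set)
'b' @ 3: {3,5,7,8}
'a' @ 4: {1,2,4,6,9}  (accept∈set)
'a' @ 5: {3,5,8}
'a' @ 6: {1,2,4,6,9}  (accept∈set)
'a' @ 7: {3,5,8}
'a' @ 8: {1,2,4,6,9}  (accept∈set)
'a' @ 9: {3,5,8}
'a' @ 10: {1,2,4,6,9}  (accept∈set)
end set {1,2,4,6,9} — state 1 in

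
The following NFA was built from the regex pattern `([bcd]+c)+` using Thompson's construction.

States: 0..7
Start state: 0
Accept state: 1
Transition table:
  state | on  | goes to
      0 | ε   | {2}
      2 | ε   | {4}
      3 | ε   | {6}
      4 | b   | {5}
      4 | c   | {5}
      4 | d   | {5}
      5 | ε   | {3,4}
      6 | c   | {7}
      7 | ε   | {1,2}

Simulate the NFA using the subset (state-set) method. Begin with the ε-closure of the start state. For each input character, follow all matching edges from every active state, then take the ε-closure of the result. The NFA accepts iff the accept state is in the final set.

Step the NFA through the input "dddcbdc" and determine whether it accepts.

initial (ε-close {0}): {0,2,4}
'd' @ 1: {3,4,5,6}
'd' @ 2: {3,4,5,6}
'd' @ 3: {3,4,5,6}
'c' @ 4: {1,2,3,4,5,6,7}  ✓accept
'b' @ 5: {3,4,5,6}
'd' @ 6: {3,4,5,6}
'c' @ 7: {1,2,3,4,5,6,7}  ✓accept
final: {1,2,3,4,5,6,7}; accept 1 in set

Answer: ACCEPT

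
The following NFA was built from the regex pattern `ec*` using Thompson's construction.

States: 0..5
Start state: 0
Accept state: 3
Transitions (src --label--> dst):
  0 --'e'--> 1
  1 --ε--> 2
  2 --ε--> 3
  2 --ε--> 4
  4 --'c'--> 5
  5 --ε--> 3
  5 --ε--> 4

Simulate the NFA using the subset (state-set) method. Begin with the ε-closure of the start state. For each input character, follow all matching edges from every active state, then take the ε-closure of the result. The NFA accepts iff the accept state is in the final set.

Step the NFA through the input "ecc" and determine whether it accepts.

initial (ε-close {0}): {0}
'e' @ 1: {1,2,3,4}  ✓accept
'c' @ 2: {3,4,5}  ✓accept
'c' @ 3: {3,4,5}  ✓accept
final: {3,4,5}; accept 3 in set

Answer: ACCEPT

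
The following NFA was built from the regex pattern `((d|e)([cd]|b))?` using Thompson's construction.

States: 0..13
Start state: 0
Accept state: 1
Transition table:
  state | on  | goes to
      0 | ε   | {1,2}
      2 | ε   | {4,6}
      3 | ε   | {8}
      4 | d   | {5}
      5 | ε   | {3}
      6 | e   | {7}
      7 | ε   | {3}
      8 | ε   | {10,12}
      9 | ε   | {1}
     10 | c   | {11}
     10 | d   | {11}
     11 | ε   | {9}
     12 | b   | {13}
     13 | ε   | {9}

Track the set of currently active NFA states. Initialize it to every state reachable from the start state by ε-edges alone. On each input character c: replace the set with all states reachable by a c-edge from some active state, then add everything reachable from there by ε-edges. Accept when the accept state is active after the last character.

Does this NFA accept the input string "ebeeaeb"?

Answer: REJECT

Derivation:
start: ε-closure({0}) = {0,1,2,4,6}
'e' @ 1: {3,7,8,10,12}
'b' @ 2: {1,9,13}  [accepting]
'e' @ 3: {}  — no active states
rest 'eaeb' ignored (set empty)
end set {} — state 1 not in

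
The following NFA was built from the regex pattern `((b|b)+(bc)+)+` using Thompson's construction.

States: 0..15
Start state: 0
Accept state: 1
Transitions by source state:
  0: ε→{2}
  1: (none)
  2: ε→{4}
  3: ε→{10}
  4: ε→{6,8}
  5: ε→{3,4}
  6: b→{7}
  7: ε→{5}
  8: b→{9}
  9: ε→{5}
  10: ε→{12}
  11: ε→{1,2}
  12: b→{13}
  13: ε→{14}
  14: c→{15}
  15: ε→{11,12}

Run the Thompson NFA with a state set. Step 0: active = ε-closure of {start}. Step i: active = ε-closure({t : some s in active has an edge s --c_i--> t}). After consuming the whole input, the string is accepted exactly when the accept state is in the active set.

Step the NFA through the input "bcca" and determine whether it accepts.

Answer: REJECT

Trace:
initial (ε-close {0}): {0,2,4,6,8}
'b' @ 1: {3,4,5,6,7,8,9,10,12}
'c' @ 2: {}  — state set empty
rest 'ca' ignored (set empty)
after full input: {}  (accept=1 not in)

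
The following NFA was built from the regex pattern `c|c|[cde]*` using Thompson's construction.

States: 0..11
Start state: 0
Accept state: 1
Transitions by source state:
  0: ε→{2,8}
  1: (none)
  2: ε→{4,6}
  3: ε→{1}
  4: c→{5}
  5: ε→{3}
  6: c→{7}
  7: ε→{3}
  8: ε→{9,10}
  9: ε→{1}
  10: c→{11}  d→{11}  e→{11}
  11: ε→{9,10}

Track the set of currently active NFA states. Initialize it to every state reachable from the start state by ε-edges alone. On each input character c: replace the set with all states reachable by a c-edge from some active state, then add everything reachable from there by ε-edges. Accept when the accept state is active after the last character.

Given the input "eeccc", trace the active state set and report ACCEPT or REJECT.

start: ε-closure({0}) = {0,1,2,4,6,8,9,10}
'e' @ 1: {1,9,10,11}  [accepting]
'e' @ 2: {1,9,10,11}  [accepting]
'c' @ 3: {1,9,10,11}  [accepting]
'c' @ 4: {1,9,10,11}  [accepting]
'c' @ 5: {1,9,10,11}  [accepting]
after full input: {1,9,10,11}  (accept=1 in)

Answer: ACCEPT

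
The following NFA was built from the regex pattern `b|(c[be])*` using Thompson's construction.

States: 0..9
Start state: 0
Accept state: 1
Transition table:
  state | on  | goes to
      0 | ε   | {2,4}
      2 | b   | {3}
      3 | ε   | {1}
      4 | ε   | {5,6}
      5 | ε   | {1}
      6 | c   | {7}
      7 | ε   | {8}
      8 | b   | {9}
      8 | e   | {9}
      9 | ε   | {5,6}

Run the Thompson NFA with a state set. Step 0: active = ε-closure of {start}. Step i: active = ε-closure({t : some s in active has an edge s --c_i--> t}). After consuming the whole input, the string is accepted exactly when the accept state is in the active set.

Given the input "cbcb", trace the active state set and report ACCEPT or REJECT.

Answer: ACCEPT

Steps:
start: ε-closure({0}) = {0,1,2,4,5,6}
'c' @ 1: {7,8}
'b' @ 2: {1,5,6,9}  ✓accept
'c' @ 3: {7,8}
'b' @ 4: {1,5,6,9}  ✓accept
end set {1,5,6,9} — state 1 in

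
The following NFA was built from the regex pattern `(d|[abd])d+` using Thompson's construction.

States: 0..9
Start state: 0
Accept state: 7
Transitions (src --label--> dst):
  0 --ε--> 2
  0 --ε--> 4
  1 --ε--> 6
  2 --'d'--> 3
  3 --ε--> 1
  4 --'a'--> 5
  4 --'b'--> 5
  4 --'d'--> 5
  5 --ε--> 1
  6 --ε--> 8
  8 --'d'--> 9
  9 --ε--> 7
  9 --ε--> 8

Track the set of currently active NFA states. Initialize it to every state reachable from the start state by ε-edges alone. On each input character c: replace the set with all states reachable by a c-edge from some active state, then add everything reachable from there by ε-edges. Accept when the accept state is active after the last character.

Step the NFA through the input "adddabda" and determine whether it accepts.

start: ε-closure({0}) = {0,2,4}
'a' @ 1: {1,5,6,8}
'd' @ 2: {7,8,9}  ✓accept
'd' @ 3: {7,8,9}  ✓accept
'd' @ 4: {7,8,9}  ✓accept
'a' @ 5: {}  — dead — no transitions
rest 'bda' ignored (set empty)
after full input: {}  (accept=7 not in)

Answer: REJECT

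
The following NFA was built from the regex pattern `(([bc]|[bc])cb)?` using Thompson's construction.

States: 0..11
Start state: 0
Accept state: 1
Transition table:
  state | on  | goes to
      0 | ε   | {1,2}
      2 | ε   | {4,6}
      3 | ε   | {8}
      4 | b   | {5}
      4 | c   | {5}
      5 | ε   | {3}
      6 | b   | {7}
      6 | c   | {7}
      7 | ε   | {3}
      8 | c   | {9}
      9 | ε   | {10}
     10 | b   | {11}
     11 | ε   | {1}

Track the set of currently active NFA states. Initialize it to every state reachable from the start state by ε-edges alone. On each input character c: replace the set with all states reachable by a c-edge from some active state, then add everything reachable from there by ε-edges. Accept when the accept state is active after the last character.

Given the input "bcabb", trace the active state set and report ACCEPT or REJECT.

Answer: REJECT

Steps:
S₀ = ε-closure({0}) = {0,1,2,4,6}
'b' @ 1: {3,5,7,8}
'c' @ 2: {9,10}
'a' @ 3: {}  — no active states
rest 'bb' ignored (set empty)
after full input: {}  (accept=1 not in)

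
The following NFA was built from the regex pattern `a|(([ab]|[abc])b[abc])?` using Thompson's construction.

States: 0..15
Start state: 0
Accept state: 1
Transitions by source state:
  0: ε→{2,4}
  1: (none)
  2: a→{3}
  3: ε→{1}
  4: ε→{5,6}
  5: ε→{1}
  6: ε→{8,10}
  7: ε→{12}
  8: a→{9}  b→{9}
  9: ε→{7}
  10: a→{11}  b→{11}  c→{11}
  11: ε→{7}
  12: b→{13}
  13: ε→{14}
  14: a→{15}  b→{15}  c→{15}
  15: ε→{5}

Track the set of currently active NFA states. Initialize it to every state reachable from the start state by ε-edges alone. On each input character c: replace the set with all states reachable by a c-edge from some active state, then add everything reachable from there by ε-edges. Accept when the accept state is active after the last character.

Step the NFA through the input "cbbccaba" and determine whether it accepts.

Answer: REJECT

Derivation:
start: ε-closure({0}) = {0,1,2,4,5,6,8,10}
'c' @ 1: {7,11,12}
'b' @ 2: {13,14}
'b' @ 3: {1,5,15}  ✓accept
'c' @ 4: {}  — state set empty
rest 'caba' ignored (set empty)
after full input: {}  (accept=1 not in)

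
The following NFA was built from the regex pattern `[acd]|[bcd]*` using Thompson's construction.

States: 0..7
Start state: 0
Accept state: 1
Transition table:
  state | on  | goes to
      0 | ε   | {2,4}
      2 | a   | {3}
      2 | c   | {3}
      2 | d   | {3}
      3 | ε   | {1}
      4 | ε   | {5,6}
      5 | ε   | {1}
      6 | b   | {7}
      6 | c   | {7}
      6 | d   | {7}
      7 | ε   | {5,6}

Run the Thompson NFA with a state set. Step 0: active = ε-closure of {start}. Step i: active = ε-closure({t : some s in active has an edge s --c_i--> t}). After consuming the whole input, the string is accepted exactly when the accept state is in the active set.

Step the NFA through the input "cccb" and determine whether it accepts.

Answer: ACCEPT

Derivation:
S₀ = ε-closure({0}) = {0,1,2,4,5,6}
'c' @ 1: {1,3,5,6,7}  [accepting]
'c' @ 2: {1,5,6,7}  [accepting]
'c' @ 3: {1,5,6,7}  [accepting]
'b' @ 4: {1,5,6,7}  [accepting]
after full input: {1,5,6,7}  (accept=1 in)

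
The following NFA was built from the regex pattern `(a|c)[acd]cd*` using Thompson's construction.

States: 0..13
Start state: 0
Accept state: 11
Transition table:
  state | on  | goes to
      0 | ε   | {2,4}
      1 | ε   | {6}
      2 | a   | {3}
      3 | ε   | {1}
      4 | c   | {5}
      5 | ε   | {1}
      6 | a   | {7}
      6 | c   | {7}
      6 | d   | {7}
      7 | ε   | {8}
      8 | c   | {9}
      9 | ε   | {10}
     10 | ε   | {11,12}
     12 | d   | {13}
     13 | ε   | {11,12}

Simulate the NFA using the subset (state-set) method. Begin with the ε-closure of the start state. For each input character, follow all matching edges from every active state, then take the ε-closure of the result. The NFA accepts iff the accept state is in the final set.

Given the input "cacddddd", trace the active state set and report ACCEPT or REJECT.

S₀ = ε-closure({0}) = {0,2,4}
'c' @ 1: {1,5,6}
'a' @ 2: {7,8}
'c' @ 3: {9,10,11,12}  [accepting]
'd' @ 4: {11,12,13}  [accepting]
'd' @ 5: {11,12,13}  [accepting]
'd' @ 6: {11,12,13}  [accepting]
'd' @ 7: {11,12,13}  [accepting]
'd' @ 8: {11,12,13}  [accepting]
end set {11,12,13} — state 11 in

Answer: ACCEPT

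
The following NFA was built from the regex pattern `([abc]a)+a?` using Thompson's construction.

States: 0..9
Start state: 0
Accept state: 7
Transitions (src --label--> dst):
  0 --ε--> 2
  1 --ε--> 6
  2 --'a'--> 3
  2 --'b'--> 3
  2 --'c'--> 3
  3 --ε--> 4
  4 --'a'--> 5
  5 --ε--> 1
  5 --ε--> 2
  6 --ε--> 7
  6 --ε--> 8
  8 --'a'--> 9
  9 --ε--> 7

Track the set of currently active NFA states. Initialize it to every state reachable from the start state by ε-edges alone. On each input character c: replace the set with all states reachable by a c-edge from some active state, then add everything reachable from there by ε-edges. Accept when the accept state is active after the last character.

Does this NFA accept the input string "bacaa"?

Answer: ACCEPT

Derivation:
start: ε-closure({0}) = {0,2}
'b' @ 1: {3,4}
'a' @ 2: {1,2,5,6,7,8}  ✓accept
'c' @ 3: {3,4}
'a' @ 4: {1,2,5,6,7,8}  ✓accept
'a' @ 5: {3,4,7,9}  ✓accept
after full input: {3,4,7,9}  (accept=7 in)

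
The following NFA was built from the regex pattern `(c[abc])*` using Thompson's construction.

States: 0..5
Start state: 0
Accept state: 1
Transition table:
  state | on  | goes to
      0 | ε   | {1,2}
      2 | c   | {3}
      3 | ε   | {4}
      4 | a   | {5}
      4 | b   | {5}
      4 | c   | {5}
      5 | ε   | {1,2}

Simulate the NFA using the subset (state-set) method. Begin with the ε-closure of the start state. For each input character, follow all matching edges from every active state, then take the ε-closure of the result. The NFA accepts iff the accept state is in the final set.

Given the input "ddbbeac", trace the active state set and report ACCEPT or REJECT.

S₀ = ε-closure({0}) = {0,1,2}
'd' @ 1: {}  — dead — no transitions
rest 'dbbeac' ignored (set empty)
after full input: {}  (accept=1 not in)

Answer: REJECT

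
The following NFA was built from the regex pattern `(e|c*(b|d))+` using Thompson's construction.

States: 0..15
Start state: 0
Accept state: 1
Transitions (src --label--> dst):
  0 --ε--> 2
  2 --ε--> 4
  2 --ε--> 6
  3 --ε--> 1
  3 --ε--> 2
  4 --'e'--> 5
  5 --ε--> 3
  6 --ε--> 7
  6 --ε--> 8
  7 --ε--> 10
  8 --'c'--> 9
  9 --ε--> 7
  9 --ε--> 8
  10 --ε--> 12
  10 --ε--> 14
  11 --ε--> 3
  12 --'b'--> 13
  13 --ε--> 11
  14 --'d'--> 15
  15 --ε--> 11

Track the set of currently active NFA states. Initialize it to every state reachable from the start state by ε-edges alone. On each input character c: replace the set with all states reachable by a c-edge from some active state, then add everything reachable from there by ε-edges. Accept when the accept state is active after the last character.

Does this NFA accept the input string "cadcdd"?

initial (ε-close {0}): {0,2,4,6,7,8,10,12,14}
'c' @ 1: {7,8,9,10,12,14}
'a' @ 2: {}  — no active states
rest 'dcdd' ignored (set empty)
after full input: {}  (accept=1 not in)

Answer: REJECT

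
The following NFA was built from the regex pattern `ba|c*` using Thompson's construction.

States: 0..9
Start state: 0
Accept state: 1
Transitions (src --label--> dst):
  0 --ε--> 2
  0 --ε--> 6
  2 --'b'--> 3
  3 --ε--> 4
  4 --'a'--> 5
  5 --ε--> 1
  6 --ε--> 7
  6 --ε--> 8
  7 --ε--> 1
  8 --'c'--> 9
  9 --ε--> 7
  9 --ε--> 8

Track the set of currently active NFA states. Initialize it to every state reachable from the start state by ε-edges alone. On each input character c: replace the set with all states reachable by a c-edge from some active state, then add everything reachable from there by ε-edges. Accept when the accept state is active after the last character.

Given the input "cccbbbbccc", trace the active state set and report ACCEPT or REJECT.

Answer: REJECT

Trace:
start: ε-closure({0}) = {0,1,2,6,7,8}
'c' @ 1: {1,7,8,9}  (accept∈set)
'c' @ 2: {1,7,8,9}  (accept∈set)
'c' @ 3: {1,7,8,9}  (accept∈set)
'b' @ 4: {}  — dead — no transitions
rest 'bbbccc' ignored (set empty)
after full input: {}  (accept=1 not in)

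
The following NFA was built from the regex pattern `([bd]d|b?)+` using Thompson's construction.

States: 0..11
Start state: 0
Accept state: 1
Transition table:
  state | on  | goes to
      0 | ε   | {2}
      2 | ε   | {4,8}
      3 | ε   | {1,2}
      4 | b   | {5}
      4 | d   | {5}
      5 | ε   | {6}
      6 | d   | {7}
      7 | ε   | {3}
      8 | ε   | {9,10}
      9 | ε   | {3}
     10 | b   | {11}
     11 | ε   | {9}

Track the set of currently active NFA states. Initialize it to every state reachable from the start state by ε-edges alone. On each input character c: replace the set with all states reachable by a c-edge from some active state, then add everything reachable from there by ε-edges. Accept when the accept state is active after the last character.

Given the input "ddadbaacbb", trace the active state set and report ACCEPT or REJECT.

Answer: REJECT

Derivation:
S₀ = ε-closure({0}) = {0,1,2,3,4,8,9,10}
'd' @ 1: {5,6}
'd' @ 2: {1,2,3,4,7,8,9,10}  ✓accept
'a' @ 3: {}  — dead — no transitions
rest 'dbaacbb' ignored (set empty)
final: {}; accept 1 not in set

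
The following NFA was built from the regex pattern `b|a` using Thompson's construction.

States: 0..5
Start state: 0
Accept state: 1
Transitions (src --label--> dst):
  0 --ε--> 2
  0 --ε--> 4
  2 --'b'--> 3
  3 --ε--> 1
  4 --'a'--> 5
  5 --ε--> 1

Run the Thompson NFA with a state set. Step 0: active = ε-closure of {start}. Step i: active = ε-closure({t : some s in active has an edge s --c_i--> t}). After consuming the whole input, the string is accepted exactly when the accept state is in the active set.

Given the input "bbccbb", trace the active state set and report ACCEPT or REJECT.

initial (ε-close {0}): {0,2,4}
'b' @ 1: {1,3}  [accepting]
'b' @ 2: {}  — dead — no transitions
rest 'ccbb' ignored (set empty)
after full input: {}  (accept=1 not in)

Answer: REJECT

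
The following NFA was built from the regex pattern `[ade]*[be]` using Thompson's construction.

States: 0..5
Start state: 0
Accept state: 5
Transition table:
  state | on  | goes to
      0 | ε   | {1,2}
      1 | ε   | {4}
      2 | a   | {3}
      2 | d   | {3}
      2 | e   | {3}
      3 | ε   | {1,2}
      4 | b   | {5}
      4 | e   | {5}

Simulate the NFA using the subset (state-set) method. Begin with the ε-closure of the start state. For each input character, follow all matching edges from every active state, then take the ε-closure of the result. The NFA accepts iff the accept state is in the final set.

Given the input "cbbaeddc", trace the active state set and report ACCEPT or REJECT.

Answer: REJECT

Derivation:
S₀ = ε-closure({0}) = {0,1,2,4}
'c' @ 1: {}  — state set empty
rest 'bbaeddc' ignored (set empty)
final: {}; accept 5 not in set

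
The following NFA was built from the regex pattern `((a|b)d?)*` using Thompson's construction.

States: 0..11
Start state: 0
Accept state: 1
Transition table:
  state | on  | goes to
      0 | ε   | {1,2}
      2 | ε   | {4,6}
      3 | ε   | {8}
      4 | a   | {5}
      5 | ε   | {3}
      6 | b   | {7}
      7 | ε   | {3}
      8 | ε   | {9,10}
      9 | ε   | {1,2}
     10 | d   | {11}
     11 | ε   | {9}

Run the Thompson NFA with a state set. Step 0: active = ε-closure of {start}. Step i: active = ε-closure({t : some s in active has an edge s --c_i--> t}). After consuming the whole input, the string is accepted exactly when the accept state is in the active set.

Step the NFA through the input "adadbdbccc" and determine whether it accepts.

Answer: REJECT

Trace:
start: ε-closure({0}) = {0,1,2,4,6}
'a' @ 1: {1,2,3,4,5,6,8,9,10}  ✓accept
'd' @ 2: {1,2,4,6,9,11}  ✓accept
'a' @ 3: {1,2,3,4,5,6,8,9,10}  ✓accept
'd' @ 4: {1,2,4,6,9,11}  ✓accept
'b' @ 5: {1,2,3,4,6,7,8,9,10}  ✓accept
'd' @ 6: {1,2,4,6,9,11}  ✓accept
'b' @ 7: {1,2,3,4,6,7,8,9,10}  ✓accept
'c' @ 8: {}  — dead — no transitions
rest 'cc' ignored (set empty)
end set {} — state 1 not in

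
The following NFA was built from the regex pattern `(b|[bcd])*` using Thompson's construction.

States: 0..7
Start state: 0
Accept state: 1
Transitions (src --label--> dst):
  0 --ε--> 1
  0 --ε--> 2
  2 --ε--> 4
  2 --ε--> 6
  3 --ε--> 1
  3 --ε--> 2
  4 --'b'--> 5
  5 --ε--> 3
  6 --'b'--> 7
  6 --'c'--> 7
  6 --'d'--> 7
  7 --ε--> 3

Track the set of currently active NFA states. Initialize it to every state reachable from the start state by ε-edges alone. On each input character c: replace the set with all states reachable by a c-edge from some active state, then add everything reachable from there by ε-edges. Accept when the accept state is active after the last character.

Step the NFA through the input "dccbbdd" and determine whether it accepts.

start: ε-closure({0}) = {0,1,2,4,6}
'd' @ 1: {1,2,3,4,6,7}  (accept∈set)
'c' @ 2: {1,2,3,4,6,7}  (accept∈set)
'c' @ 3: {1,2,3,4,6,7}  (accept∈set)
'b' @ 4: {1,2,3,4,5,6,7}  (accept∈set)
'b' @ 5: {1,2,3,4,5,6,7}  (accept∈set)
'd' @ 6: {1,2,3,4,6,7}  (accept∈set)
'd' @ 7: {1,2,3,4,6,7}  (accept∈set)
after full input: {1,2,3,4,6,7}  (accept=1 in)

Answer: ACCEPT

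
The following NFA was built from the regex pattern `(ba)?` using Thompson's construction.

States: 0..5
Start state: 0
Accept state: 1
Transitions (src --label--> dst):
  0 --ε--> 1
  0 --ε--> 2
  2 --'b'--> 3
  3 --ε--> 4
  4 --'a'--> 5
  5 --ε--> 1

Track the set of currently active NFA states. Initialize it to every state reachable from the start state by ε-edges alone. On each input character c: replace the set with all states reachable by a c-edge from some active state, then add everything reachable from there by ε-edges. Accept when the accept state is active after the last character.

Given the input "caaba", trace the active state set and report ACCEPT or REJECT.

Answer: REJECT

Derivation:
start: ε-closure({0}) = {0,1,2}
'c' @ 1: {}  — state set empty
rest 'aaba' ignored (set empty)
end set {} — state 1 not in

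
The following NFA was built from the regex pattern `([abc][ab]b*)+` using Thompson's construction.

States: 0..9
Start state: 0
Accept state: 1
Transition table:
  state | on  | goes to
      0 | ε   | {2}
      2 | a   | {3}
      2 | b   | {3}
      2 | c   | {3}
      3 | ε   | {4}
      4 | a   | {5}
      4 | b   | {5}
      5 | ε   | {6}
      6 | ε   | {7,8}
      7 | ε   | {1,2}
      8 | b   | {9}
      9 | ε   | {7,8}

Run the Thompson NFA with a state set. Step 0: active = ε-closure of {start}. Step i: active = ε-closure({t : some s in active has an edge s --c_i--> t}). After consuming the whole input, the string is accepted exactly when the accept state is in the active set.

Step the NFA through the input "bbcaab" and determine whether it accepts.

start: ε-closure({0}) = {0,2}
'b' @ 1: {3,4}
'b' @ 2: {1,2,5,6,7,8}  [accepting]
'c' @ 3: {3,4}
'a' @ 4: {1,2,5,6,7,8}  [accepting]
'a' @ 5: {3,4}
'b' @ 6: {1,2,5,6,7,8}  [accepting]
after full input: {1,2,5,6,7,8}  (accept=1 in)

Answer: ACCEPT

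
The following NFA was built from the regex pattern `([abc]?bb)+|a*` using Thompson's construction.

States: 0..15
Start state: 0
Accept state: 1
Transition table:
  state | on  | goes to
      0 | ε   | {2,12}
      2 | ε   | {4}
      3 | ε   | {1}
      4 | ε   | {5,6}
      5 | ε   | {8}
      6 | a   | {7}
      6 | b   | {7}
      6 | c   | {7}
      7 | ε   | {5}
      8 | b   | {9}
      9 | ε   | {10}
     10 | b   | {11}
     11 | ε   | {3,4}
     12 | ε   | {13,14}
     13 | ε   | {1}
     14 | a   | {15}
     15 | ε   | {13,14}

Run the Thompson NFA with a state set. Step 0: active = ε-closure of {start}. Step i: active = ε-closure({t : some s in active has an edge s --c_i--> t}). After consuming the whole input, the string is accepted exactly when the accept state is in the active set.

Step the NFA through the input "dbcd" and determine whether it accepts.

S₀ = ε-closure({0}) = {0,1,2,4,5,6,8,12,13,14}
'd' @ 1: {}  — dead — no transitions
rest 'bcd' ignored (set empty)
end set {} — state 1 not in

Answer: REJECT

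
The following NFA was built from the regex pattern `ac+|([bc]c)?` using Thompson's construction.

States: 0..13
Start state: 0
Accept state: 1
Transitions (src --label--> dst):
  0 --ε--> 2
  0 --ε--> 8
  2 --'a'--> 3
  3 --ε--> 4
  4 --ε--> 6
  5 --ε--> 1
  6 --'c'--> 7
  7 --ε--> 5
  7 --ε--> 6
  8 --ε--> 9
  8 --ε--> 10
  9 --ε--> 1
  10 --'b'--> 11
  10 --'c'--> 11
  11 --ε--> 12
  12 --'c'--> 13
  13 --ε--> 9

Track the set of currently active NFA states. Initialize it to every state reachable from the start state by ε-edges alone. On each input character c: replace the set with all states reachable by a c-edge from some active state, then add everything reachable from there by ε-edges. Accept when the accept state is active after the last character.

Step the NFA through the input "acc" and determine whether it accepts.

Answer: ACCEPT

Trace:
initial (ε-close {0}): {0,1,2,8,9,10}
'a' @ 1: {3,4,6}
'c' @ 2: {1,5,6,7}  ✓accept
'c' @ 3: {1,5,6,7}  ✓accept
end set {1,5,6,7} — state 1 in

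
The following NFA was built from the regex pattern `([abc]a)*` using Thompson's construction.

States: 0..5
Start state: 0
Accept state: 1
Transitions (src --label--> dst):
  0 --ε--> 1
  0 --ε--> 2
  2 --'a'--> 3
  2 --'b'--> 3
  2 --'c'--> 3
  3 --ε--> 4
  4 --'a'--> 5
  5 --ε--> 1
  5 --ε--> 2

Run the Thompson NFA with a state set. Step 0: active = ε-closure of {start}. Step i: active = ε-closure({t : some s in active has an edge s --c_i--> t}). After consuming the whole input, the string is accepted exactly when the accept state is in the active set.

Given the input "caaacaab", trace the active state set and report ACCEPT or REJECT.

S₀ = ε-closure({0}) = {0,1,2}
'c' @ 1: {3,4}
'a' @ 2: {1,2,5}  (accept∈set)
'a' @ 3: {3,4}
'a' @ 4: {1,2,5}  (accept∈set)
'c' @ 5: {3,4}
'a' @ 6: {1,2,5}  (accept∈set)
'a' @ 7: {3,4}
'b' @ 8: {}  — no active states
after full input: {}  (accept=1 not in)

Answer: REJECT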